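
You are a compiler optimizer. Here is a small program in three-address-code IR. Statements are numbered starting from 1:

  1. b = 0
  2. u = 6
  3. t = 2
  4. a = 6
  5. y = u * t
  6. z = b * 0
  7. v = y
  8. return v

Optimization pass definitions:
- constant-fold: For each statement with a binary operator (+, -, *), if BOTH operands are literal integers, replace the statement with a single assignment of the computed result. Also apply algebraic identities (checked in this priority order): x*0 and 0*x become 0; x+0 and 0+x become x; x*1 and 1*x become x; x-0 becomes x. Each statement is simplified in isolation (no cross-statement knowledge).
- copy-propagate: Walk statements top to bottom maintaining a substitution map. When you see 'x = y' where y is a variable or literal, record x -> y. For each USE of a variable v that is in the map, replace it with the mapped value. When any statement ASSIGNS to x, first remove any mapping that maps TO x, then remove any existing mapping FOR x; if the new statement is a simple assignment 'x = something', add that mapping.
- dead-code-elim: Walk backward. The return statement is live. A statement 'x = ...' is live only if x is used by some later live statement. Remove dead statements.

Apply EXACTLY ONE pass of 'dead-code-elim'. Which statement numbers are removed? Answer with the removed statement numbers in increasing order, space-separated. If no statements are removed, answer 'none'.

Backward liveness scan:
Stmt 1 'b = 0': DEAD (b not in live set [])
Stmt 2 'u = 6': KEEP (u is live); live-in = []
Stmt 3 't = 2': KEEP (t is live); live-in = ['u']
Stmt 4 'a = 6': DEAD (a not in live set ['t', 'u'])
Stmt 5 'y = u * t': KEEP (y is live); live-in = ['t', 'u']
Stmt 6 'z = b * 0': DEAD (z not in live set ['y'])
Stmt 7 'v = y': KEEP (v is live); live-in = ['y']
Stmt 8 'return v': KEEP (return); live-in = ['v']
Removed statement numbers: [1, 4, 6]
Surviving IR:
  u = 6
  t = 2
  y = u * t
  v = y
  return v

Answer: 1 4 6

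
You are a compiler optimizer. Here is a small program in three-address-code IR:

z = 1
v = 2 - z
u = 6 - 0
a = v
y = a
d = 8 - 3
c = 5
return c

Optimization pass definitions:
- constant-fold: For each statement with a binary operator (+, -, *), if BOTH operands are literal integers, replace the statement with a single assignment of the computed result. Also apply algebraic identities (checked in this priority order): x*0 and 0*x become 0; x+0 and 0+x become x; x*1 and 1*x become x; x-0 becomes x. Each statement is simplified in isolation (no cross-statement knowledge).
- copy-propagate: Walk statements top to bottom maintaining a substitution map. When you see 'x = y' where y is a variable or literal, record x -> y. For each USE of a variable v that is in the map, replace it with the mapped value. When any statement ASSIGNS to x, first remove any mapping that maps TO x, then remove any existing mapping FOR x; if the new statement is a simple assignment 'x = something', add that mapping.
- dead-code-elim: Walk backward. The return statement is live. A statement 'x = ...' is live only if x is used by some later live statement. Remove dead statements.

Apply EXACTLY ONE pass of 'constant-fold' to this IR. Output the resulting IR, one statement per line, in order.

Applying constant-fold statement-by-statement:
  [1] z = 1  (unchanged)
  [2] v = 2 - z  (unchanged)
  [3] u = 6 - 0  -> u = 6
  [4] a = v  (unchanged)
  [5] y = a  (unchanged)
  [6] d = 8 - 3  -> d = 5
  [7] c = 5  (unchanged)
  [8] return c  (unchanged)
Result (8 stmts):
  z = 1
  v = 2 - z
  u = 6
  a = v
  y = a
  d = 5
  c = 5
  return c

Answer: z = 1
v = 2 - z
u = 6
a = v
y = a
d = 5
c = 5
return c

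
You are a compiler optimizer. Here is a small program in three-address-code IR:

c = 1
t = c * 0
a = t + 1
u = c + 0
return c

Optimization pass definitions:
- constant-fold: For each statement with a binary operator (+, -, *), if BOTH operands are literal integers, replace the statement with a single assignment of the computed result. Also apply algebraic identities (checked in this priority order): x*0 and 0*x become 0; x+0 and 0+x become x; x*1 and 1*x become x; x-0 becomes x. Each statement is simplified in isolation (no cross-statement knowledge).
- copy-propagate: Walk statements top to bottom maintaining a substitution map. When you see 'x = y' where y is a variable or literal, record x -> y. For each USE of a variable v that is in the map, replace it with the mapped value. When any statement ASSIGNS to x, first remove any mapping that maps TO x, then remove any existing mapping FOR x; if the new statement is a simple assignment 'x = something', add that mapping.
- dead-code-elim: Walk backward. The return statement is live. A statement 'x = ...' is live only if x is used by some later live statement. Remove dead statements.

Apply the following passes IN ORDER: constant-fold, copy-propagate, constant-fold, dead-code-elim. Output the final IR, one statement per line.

Answer: return 1

Derivation:
Initial IR:
  c = 1
  t = c * 0
  a = t + 1
  u = c + 0
  return c
After constant-fold (5 stmts):
  c = 1
  t = 0
  a = t + 1
  u = c
  return c
After copy-propagate (5 stmts):
  c = 1
  t = 0
  a = 0 + 1
  u = 1
  return 1
After constant-fold (5 stmts):
  c = 1
  t = 0
  a = 1
  u = 1
  return 1
After dead-code-elim (1 stmts):
  return 1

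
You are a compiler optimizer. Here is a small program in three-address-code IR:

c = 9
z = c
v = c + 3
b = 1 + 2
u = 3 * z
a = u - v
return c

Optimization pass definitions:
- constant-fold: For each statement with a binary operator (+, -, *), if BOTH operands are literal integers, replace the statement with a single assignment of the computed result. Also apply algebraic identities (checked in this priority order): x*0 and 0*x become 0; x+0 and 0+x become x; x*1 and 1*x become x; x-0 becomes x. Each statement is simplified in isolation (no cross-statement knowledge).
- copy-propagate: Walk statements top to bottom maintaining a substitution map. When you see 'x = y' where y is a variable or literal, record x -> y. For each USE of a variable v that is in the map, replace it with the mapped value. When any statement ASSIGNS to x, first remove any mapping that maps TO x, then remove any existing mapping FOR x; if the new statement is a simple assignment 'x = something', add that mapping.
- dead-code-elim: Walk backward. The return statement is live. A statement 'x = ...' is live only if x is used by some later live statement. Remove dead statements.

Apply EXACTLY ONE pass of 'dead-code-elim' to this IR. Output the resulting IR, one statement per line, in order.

Applying dead-code-elim statement-by-statement:
  [7] return c  -> KEEP (return); live=['c']
  [6] a = u - v  -> DEAD (a not live)
  [5] u = 3 * z  -> DEAD (u not live)
  [4] b = 1 + 2  -> DEAD (b not live)
  [3] v = c + 3  -> DEAD (v not live)
  [2] z = c  -> DEAD (z not live)
  [1] c = 9  -> KEEP; live=[]
Result (2 stmts):
  c = 9
  return c

Answer: c = 9
return c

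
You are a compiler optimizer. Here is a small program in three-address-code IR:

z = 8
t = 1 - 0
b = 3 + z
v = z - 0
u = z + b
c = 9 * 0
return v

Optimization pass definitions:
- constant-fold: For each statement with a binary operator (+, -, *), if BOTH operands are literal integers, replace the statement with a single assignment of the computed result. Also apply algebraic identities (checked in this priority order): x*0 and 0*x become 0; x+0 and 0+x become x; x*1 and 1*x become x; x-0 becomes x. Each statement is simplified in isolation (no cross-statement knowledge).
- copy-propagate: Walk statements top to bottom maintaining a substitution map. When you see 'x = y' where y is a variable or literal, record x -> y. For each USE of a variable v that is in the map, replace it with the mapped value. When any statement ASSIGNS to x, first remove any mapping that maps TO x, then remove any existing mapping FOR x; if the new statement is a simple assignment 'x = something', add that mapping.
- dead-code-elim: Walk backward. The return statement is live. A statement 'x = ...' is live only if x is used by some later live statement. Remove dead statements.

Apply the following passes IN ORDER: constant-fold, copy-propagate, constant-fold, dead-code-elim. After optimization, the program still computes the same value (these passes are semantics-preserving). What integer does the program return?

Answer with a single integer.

Initial IR:
  z = 8
  t = 1 - 0
  b = 3 + z
  v = z - 0
  u = z + b
  c = 9 * 0
  return v
After constant-fold (7 stmts):
  z = 8
  t = 1
  b = 3 + z
  v = z
  u = z + b
  c = 0
  return v
After copy-propagate (7 stmts):
  z = 8
  t = 1
  b = 3 + 8
  v = 8
  u = 8 + b
  c = 0
  return 8
After constant-fold (7 stmts):
  z = 8
  t = 1
  b = 11
  v = 8
  u = 8 + b
  c = 0
  return 8
After dead-code-elim (1 stmts):
  return 8
Evaluate:
  z = 8  =>  z = 8
  t = 1 - 0  =>  t = 1
  b = 3 + z  =>  b = 11
  v = z - 0  =>  v = 8
  u = z + b  =>  u = 19
  c = 9 * 0  =>  c = 0
  return v = 8

Answer: 8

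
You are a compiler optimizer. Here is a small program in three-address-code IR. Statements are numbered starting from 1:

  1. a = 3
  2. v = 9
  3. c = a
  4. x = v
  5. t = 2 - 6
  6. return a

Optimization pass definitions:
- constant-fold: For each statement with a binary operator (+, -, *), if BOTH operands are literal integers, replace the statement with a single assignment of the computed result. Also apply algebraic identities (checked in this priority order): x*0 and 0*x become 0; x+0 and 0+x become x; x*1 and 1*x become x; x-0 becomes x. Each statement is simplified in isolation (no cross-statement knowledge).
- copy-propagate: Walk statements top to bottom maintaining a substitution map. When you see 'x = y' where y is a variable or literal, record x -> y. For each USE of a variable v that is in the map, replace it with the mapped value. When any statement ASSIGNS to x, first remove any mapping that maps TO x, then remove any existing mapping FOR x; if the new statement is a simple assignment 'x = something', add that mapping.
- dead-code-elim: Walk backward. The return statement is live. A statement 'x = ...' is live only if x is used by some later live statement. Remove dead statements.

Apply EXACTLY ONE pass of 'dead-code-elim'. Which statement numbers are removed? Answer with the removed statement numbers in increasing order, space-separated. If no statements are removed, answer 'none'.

Backward liveness scan:
Stmt 1 'a = 3': KEEP (a is live); live-in = []
Stmt 2 'v = 9': DEAD (v not in live set ['a'])
Stmt 3 'c = a': DEAD (c not in live set ['a'])
Stmt 4 'x = v': DEAD (x not in live set ['a'])
Stmt 5 't = 2 - 6': DEAD (t not in live set ['a'])
Stmt 6 'return a': KEEP (return); live-in = ['a']
Removed statement numbers: [2, 3, 4, 5]
Surviving IR:
  a = 3
  return a

Answer: 2 3 4 5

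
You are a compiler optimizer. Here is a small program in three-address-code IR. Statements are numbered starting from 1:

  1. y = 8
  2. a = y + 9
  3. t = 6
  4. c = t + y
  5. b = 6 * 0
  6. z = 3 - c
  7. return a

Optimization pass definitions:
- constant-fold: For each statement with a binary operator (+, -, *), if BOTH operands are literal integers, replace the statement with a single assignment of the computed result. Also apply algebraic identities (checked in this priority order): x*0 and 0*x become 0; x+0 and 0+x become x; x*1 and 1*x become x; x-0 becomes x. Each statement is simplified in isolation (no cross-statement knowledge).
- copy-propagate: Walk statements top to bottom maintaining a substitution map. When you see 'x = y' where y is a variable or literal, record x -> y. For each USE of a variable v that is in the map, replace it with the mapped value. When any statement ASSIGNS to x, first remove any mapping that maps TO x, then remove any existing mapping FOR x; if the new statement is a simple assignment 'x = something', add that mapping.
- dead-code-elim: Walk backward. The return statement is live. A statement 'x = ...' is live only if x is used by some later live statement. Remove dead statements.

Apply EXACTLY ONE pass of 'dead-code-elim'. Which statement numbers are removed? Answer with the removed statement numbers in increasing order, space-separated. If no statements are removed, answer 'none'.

Backward liveness scan:
Stmt 1 'y = 8': KEEP (y is live); live-in = []
Stmt 2 'a = y + 9': KEEP (a is live); live-in = ['y']
Stmt 3 't = 6': DEAD (t not in live set ['a'])
Stmt 4 'c = t + y': DEAD (c not in live set ['a'])
Stmt 5 'b = 6 * 0': DEAD (b not in live set ['a'])
Stmt 6 'z = 3 - c': DEAD (z not in live set ['a'])
Stmt 7 'return a': KEEP (return); live-in = ['a']
Removed statement numbers: [3, 4, 5, 6]
Surviving IR:
  y = 8
  a = y + 9
  return a

Answer: 3 4 5 6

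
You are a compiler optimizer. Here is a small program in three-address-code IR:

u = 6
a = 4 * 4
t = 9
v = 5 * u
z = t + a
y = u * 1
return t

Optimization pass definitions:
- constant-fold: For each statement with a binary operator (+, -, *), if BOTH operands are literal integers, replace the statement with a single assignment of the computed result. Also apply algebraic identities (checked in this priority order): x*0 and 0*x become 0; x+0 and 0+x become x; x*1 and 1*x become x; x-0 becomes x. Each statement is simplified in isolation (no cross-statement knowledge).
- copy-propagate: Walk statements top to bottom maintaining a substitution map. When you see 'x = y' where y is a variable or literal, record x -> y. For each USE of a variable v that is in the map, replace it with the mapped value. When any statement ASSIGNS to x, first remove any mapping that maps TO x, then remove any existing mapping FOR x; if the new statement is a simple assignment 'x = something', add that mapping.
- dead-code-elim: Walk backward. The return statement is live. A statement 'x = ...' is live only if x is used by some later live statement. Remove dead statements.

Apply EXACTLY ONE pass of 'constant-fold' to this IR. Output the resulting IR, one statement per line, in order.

Applying constant-fold statement-by-statement:
  [1] u = 6  (unchanged)
  [2] a = 4 * 4  -> a = 16
  [3] t = 9  (unchanged)
  [4] v = 5 * u  (unchanged)
  [5] z = t + a  (unchanged)
  [6] y = u * 1  -> y = u
  [7] return t  (unchanged)
Result (7 stmts):
  u = 6
  a = 16
  t = 9
  v = 5 * u
  z = t + a
  y = u
  return t

Answer: u = 6
a = 16
t = 9
v = 5 * u
z = t + a
y = u
return t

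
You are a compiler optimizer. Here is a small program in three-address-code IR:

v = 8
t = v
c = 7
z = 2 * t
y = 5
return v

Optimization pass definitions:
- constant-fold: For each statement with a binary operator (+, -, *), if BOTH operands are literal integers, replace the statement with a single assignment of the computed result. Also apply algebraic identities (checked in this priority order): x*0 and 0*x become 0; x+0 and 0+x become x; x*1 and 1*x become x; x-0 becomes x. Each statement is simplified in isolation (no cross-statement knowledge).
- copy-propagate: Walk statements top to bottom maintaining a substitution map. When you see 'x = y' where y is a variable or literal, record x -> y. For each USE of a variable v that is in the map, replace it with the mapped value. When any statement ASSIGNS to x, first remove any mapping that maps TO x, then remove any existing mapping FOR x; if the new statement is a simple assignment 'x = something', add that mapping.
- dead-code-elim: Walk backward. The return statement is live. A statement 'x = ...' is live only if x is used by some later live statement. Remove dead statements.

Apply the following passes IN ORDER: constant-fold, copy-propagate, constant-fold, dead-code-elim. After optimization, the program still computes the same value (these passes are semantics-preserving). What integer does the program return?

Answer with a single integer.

Answer: 8

Derivation:
Initial IR:
  v = 8
  t = v
  c = 7
  z = 2 * t
  y = 5
  return v
After constant-fold (6 stmts):
  v = 8
  t = v
  c = 7
  z = 2 * t
  y = 5
  return v
After copy-propagate (6 stmts):
  v = 8
  t = 8
  c = 7
  z = 2 * 8
  y = 5
  return 8
After constant-fold (6 stmts):
  v = 8
  t = 8
  c = 7
  z = 16
  y = 5
  return 8
After dead-code-elim (1 stmts):
  return 8
Evaluate:
  v = 8  =>  v = 8
  t = v  =>  t = 8
  c = 7  =>  c = 7
  z = 2 * t  =>  z = 16
  y = 5  =>  y = 5
  return v = 8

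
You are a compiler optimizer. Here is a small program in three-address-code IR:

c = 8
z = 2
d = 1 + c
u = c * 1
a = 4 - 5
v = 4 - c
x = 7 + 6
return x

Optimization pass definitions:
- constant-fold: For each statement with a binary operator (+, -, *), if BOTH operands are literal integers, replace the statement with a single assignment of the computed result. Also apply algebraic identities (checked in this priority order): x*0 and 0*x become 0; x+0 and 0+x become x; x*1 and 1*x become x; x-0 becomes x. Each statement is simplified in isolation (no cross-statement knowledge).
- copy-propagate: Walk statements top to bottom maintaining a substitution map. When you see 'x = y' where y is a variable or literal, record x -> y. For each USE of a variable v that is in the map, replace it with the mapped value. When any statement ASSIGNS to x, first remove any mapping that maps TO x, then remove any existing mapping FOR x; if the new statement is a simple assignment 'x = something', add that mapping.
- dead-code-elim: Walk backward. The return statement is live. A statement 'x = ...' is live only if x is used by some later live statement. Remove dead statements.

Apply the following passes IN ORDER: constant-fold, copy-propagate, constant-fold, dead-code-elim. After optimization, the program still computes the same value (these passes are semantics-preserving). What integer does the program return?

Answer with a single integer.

Initial IR:
  c = 8
  z = 2
  d = 1 + c
  u = c * 1
  a = 4 - 5
  v = 4 - c
  x = 7 + 6
  return x
After constant-fold (8 stmts):
  c = 8
  z = 2
  d = 1 + c
  u = c
  a = -1
  v = 4 - c
  x = 13
  return x
After copy-propagate (8 stmts):
  c = 8
  z = 2
  d = 1 + 8
  u = 8
  a = -1
  v = 4 - 8
  x = 13
  return 13
After constant-fold (8 stmts):
  c = 8
  z = 2
  d = 9
  u = 8
  a = -1
  v = -4
  x = 13
  return 13
After dead-code-elim (1 stmts):
  return 13
Evaluate:
  c = 8  =>  c = 8
  z = 2  =>  z = 2
  d = 1 + c  =>  d = 9
  u = c * 1  =>  u = 8
  a = 4 - 5  =>  a = -1
  v = 4 - c  =>  v = -4
  x = 7 + 6  =>  x = 13
  return x = 13

Answer: 13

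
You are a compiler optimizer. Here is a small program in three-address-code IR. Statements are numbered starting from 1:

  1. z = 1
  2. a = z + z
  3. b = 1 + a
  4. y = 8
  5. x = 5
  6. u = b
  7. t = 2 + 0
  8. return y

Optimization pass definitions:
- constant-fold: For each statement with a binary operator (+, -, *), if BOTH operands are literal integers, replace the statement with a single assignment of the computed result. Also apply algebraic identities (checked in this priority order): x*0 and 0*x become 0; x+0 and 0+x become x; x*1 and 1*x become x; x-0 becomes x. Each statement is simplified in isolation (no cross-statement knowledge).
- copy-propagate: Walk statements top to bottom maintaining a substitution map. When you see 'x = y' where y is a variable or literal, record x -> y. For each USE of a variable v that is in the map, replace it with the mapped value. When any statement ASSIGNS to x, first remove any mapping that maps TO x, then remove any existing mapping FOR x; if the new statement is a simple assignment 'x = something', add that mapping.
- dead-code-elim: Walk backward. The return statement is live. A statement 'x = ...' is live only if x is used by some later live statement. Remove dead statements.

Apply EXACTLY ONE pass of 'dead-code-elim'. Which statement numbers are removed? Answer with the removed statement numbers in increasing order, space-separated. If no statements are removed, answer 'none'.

Backward liveness scan:
Stmt 1 'z = 1': DEAD (z not in live set [])
Stmt 2 'a = z + z': DEAD (a not in live set [])
Stmt 3 'b = 1 + a': DEAD (b not in live set [])
Stmt 4 'y = 8': KEEP (y is live); live-in = []
Stmt 5 'x = 5': DEAD (x not in live set ['y'])
Stmt 6 'u = b': DEAD (u not in live set ['y'])
Stmt 7 't = 2 + 0': DEAD (t not in live set ['y'])
Stmt 8 'return y': KEEP (return); live-in = ['y']
Removed statement numbers: [1, 2, 3, 5, 6, 7]
Surviving IR:
  y = 8
  return y

Answer: 1 2 3 5 6 7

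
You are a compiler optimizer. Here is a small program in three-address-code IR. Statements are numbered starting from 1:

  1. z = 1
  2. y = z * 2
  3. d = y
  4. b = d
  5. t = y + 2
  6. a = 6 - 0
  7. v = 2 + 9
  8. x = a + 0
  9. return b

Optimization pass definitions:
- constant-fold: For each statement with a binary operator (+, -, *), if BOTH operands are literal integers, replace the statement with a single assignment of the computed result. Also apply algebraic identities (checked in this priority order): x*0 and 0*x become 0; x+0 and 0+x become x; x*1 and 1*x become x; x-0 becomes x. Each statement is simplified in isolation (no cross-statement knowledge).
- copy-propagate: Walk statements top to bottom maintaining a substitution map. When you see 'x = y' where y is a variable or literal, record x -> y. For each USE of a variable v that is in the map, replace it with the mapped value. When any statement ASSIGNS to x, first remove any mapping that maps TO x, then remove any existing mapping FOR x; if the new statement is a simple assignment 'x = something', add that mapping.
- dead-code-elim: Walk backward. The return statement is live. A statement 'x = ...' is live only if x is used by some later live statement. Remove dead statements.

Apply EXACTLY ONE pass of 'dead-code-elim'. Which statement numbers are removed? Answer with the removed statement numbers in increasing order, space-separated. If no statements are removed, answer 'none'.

Answer: 5 6 7 8

Derivation:
Backward liveness scan:
Stmt 1 'z = 1': KEEP (z is live); live-in = []
Stmt 2 'y = z * 2': KEEP (y is live); live-in = ['z']
Stmt 3 'd = y': KEEP (d is live); live-in = ['y']
Stmt 4 'b = d': KEEP (b is live); live-in = ['d']
Stmt 5 't = y + 2': DEAD (t not in live set ['b'])
Stmt 6 'a = 6 - 0': DEAD (a not in live set ['b'])
Stmt 7 'v = 2 + 9': DEAD (v not in live set ['b'])
Stmt 8 'x = a + 0': DEAD (x not in live set ['b'])
Stmt 9 'return b': KEEP (return); live-in = ['b']
Removed statement numbers: [5, 6, 7, 8]
Surviving IR:
  z = 1
  y = z * 2
  d = y
  b = d
  return b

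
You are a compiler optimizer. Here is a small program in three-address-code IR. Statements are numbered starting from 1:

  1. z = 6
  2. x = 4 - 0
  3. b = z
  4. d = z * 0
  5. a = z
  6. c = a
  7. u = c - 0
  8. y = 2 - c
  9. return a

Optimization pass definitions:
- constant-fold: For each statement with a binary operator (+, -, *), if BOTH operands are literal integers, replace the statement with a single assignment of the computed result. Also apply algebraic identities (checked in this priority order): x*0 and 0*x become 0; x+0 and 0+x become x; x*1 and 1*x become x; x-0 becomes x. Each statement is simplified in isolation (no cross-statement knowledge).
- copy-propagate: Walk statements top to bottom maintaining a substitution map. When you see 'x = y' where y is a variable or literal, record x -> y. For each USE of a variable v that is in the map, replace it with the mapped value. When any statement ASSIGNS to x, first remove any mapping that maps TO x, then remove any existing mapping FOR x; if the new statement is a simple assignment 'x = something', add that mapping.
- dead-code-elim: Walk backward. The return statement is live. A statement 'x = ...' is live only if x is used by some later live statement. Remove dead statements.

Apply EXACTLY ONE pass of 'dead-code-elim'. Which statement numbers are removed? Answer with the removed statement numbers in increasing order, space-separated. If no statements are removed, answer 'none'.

Answer: 2 3 4 6 7 8

Derivation:
Backward liveness scan:
Stmt 1 'z = 6': KEEP (z is live); live-in = []
Stmt 2 'x = 4 - 0': DEAD (x not in live set ['z'])
Stmt 3 'b = z': DEAD (b not in live set ['z'])
Stmt 4 'd = z * 0': DEAD (d not in live set ['z'])
Stmt 5 'a = z': KEEP (a is live); live-in = ['z']
Stmt 6 'c = a': DEAD (c not in live set ['a'])
Stmt 7 'u = c - 0': DEAD (u not in live set ['a'])
Stmt 8 'y = 2 - c': DEAD (y not in live set ['a'])
Stmt 9 'return a': KEEP (return); live-in = ['a']
Removed statement numbers: [2, 3, 4, 6, 7, 8]
Surviving IR:
  z = 6
  a = z
  return a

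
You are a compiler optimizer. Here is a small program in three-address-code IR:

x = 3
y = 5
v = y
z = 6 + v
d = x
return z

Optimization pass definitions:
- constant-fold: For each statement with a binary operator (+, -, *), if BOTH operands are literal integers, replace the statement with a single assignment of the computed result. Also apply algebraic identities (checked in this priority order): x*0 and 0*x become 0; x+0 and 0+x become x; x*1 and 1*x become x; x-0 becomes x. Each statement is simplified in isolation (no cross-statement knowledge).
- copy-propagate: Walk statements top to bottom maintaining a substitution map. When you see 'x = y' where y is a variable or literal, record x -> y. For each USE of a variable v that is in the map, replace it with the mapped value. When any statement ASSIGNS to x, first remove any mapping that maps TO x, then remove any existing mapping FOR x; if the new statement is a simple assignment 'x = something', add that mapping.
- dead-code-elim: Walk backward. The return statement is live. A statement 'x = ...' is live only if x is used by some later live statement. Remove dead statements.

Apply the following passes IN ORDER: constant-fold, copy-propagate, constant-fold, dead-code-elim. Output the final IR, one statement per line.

Answer: z = 11
return z

Derivation:
Initial IR:
  x = 3
  y = 5
  v = y
  z = 6 + v
  d = x
  return z
After constant-fold (6 stmts):
  x = 3
  y = 5
  v = y
  z = 6 + v
  d = x
  return z
After copy-propagate (6 stmts):
  x = 3
  y = 5
  v = 5
  z = 6 + 5
  d = 3
  return z
After constant-fold (6 stmts):
  x = 3
  y = 5
  v = 5
  z = 11
  d = 3
  return z
After dead-code-elim (2 stmts):
  z = 11
  return z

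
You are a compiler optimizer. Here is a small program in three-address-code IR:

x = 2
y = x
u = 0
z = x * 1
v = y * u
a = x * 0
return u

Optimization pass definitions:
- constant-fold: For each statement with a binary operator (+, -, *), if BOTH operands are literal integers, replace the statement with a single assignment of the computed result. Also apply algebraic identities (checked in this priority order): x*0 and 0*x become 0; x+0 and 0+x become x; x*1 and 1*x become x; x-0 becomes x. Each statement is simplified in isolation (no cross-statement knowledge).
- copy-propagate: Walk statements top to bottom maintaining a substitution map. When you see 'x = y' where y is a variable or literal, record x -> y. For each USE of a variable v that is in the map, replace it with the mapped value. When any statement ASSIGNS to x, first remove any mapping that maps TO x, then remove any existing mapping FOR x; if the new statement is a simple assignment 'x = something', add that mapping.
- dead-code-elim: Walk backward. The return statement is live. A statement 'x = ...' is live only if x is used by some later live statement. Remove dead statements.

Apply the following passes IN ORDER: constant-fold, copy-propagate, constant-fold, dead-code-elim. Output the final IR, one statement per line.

Answer: return 0

Derivation:
Initial IR:
  x = 2
  y = x
  u = 0
  z = x * 1
  v = y * u
  a = x * 0
  return u
After constant-fold (7 stmts):
  x = 2
  y = x
  u = 0
  z = x
  v = y * u
  a = 0
  return u
After copy-propagate (7 stmts):
  x = 2
  y = 2
  u = 0
  z = 2
  v = 2 * 0
  a = 0
  return 0
After constant-fold (7 stmts):
  x = 2
  y = 2
  u = 0
  z = 2
  v = 0
  a = 0
  return 0
After dead-code-elim (1 stmts):
  return 0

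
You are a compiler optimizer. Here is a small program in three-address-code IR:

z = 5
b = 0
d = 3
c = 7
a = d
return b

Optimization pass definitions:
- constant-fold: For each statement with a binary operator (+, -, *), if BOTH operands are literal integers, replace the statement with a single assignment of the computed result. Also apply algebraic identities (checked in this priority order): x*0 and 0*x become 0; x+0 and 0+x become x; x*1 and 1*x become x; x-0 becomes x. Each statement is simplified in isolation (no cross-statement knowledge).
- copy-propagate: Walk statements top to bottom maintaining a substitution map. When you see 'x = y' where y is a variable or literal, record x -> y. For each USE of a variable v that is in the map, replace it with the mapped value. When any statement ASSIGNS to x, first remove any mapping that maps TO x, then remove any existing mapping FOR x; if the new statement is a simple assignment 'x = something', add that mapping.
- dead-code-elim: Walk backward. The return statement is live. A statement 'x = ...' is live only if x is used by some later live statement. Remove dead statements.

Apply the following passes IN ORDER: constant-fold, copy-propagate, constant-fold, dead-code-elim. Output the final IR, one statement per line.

Answer: return 0

Derivation:
Initial IR:
  z = 5
  b = 0
  d = 3
  c = 7
  a = d
  return b
After constant-fold (6 stmts):
  z = 5
  b = 0
  d = 3
  c = 7
  a = d
  return b
After copy-propagate (6 stmts):
  z = 5
  b = 0
  d = 3
  c = 7
  a = 3
  return 0
After constant-fold (6 stmts):
  z = 5
  b = 0
  d = 3
  c = 7
  a = 3
  return 0
After dead-code-elim (1 stmts):
  return 0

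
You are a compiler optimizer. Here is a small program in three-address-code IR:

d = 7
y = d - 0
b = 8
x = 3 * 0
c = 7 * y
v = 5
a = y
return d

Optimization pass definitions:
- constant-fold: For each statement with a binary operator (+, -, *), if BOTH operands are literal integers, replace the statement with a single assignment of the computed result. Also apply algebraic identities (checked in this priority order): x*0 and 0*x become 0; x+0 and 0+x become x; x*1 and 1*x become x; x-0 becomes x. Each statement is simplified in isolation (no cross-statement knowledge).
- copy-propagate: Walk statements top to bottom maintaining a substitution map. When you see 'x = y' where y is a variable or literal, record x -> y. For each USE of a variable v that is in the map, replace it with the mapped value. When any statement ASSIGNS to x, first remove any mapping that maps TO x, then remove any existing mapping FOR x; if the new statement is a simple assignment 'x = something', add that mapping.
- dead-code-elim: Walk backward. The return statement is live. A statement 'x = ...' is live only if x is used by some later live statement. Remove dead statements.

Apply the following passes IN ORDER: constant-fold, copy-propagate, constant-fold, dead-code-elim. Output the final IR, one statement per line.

Initial IR:
  d = 7
  y = d - 0
  b = 8
  x = 3 * 0
  c = 7 * y
  v = 5
  a = y
  return d
After constant-fold (8 stmts):
  d = 7
  y = d
  b = 8
  x = 0
  c = 7 * y
  v = 5
  a = y
  return d
After copy-propagate (8 stmts):
  d = 7
  y = 7
  b = 8
  x = 0
  c = 7 * 7
  v = 5
  a = 7
  return 7
After constant-fold (8 stmts):
  d = 7
  y = 7
  b = 8
  x = 0
  c = 49
  v = 5
  a = 7
  return 7
After dead-code-elim (1 stmts):
  return 7

Answer: return 7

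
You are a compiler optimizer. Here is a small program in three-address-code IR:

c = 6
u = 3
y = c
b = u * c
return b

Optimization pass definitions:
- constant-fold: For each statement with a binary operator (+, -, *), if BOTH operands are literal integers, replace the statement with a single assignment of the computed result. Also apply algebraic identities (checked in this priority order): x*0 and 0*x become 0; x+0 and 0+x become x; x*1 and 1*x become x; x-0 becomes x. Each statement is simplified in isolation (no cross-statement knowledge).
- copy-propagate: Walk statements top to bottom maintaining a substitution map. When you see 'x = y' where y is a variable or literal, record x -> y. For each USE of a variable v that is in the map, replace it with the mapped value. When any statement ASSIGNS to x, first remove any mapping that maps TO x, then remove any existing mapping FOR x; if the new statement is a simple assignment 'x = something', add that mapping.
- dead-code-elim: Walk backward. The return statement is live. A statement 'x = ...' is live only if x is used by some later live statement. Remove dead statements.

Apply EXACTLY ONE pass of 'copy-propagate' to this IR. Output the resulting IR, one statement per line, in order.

Answer: c = 6
u = 3
y = 6
b = 3 * 6
return b

Derivation:
Applying copy-propagate statement-by-statement:
  [1] c = 6  (unchanged)
  [2] u = 3  (unchanged)
  [3] y = c  -> y = 6
  [4] b = u * c  -> b = 3 * 6
  [5] return b  (unchanged)
Result (5 stmts):
  c = 6
  u = 3
  y = 6
  b = 3 * 6
  return b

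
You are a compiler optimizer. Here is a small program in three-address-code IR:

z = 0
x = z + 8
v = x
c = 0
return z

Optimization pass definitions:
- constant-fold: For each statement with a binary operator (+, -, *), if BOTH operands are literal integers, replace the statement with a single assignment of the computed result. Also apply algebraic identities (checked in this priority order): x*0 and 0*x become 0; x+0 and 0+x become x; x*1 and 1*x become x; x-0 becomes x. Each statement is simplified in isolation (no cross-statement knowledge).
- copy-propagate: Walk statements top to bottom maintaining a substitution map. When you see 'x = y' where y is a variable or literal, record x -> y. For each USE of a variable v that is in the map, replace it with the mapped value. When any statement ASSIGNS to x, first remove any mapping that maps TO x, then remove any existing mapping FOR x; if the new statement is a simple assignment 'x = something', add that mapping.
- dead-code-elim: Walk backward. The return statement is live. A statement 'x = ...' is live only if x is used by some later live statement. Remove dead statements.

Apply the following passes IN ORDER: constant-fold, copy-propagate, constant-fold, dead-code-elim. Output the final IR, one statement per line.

Answer: return 0

Derivation:
Initial IR:
  z = 0
  x = z + 8
  v = x
  c = 0
  return z
After constant-fold (5 stmts):
  z = 0
  x = z + 8
  v = x
  c = 0
  return z
After copy-propagate (5 stmts):
  z = 0
  x = 0 + 8
  v = x
  c = 0
  return 0
After constant-fold (5 stmts):
  z = 0
  x = 8
  v = x
  c = 0
  return 0
After dead-code-elim (1 stmts):
  return 0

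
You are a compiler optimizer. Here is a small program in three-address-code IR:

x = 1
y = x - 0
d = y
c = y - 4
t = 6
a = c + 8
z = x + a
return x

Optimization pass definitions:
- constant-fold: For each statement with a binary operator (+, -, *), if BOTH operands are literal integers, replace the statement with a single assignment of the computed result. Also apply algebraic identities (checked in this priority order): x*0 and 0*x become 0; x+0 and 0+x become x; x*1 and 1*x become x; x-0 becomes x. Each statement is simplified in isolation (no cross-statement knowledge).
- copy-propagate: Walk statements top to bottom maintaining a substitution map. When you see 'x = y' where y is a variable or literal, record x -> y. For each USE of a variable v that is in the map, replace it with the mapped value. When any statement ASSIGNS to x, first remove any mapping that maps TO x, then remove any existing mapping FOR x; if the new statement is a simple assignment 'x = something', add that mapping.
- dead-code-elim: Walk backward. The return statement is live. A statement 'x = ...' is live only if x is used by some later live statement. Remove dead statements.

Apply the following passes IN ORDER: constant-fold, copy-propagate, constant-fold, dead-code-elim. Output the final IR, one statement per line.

Answer: return 1

Derivation:
Initial IR:
  x = 1
  y = x - 0
  d = y
  c = y - 4
  t = 6
  a = c + 8
  z = x + a
  return x
After constant-fold (8 stmts):
  x = 1
  y = x
  d = y
  c = y - 4
  t = 6
  a = c + 8
  z = x + a
  return x
After copy-propagate (8 stmts):
  x = 1
  y = 1
  d = 1
  c = 1 - 4
  t = 6
  a = c + 8
  z = 1 + a
  return 1
After constant-fold (8 stmts):
  x = 1
  y = 1
  d = 1
  c = -3
  t = 6
  a = c + 8
  z = 1 + a
  return 1
After dead-code-elim (1 stmts):
  return 1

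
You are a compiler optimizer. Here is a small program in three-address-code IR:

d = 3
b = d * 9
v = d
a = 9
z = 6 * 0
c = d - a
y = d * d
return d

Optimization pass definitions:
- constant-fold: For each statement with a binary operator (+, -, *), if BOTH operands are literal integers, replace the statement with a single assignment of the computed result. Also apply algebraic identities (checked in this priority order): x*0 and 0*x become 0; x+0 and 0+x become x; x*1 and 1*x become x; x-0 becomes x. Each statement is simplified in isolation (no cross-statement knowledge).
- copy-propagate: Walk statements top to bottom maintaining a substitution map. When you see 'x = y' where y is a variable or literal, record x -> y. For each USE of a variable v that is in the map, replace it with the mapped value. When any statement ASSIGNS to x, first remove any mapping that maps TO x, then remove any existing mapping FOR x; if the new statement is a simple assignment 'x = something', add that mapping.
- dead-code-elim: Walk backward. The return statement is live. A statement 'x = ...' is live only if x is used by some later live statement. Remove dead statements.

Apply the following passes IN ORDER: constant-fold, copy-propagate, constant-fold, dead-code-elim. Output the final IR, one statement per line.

Initial IR:
  d = 3
  b = d * 9
  v = d
  a = 9
  z = 6 * 0
  c = d - a
  y = d * d
  return d
After constant-fold (8 stmts):
  d = 3
  b = d * 9
  v = d
  a = 9
  z = 0
  c = d - a
  y = d * d
  return d
After copy-propagate (8 stmts):
  d = 3
  b = 3 * 9
  v = 3
  a = 9
  z = 0
  c = 3 - 9
  y = 3 * 3
  return 3
After constant-fold (8 stmts):
  d = 3
  b = 27
  v = 3
  a = 9
  z = 0
  c = -6
  y = 9
  return 3
After dead-code-elim (1 stmts):
  return 3

Answer: return 3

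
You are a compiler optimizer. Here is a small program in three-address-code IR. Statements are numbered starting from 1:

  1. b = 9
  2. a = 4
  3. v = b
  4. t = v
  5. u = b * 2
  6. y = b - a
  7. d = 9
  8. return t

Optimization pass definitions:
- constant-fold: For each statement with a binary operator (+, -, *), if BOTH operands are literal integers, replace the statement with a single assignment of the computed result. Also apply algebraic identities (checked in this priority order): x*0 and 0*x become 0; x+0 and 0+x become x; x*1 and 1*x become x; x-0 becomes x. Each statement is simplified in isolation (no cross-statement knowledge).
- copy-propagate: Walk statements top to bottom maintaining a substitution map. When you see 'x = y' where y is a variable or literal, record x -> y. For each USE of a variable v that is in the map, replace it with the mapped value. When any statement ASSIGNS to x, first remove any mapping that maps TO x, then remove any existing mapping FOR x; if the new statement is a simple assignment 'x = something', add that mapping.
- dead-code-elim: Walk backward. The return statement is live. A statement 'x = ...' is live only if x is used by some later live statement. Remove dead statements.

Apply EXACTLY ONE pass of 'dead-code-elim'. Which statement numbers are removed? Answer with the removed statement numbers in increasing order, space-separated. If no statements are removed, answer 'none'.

Answer: 2 5 6 7

Derivation:
Backward liveness scan:
Stmt 1 'b = 9': KEEP (b is live); live-in = []
Stmt 2 'a = 4': DEAD (a not in live set ['b'])
Stmt 3 'v = b': KEEP (v is live); live-in = ['b']
Stmt 4 't = v': KEEP (t is live); live-in = ['v']
Stmt 5 'u = b * 2': DEAD (u not in live set ['t'])
Stmt 6 'y = b - a': DEAD (y not in live set ['t'])
Stmt 7 'd = 9': DEAD (d not in live set ['t'])
Stmt 8 'return t': KEEP (return); live-in = ['t']
Removed statement numbers: [2, 5, 6, 7]
Surviving IR:
  b = 9
  v = b
  t = v
  return t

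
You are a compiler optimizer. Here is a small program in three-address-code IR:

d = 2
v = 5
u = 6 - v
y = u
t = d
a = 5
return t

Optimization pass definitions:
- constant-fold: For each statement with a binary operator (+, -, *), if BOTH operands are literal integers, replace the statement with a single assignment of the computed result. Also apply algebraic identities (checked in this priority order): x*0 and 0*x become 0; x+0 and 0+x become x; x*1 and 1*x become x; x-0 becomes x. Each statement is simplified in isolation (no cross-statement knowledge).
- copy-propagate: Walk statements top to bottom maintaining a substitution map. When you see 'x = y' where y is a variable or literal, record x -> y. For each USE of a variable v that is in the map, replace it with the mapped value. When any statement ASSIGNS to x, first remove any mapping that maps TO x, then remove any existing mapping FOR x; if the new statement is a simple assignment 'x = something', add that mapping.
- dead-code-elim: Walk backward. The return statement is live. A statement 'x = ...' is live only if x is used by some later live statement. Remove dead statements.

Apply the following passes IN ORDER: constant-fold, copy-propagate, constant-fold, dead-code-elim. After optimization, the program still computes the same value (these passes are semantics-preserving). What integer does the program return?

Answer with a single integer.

Answer: 2

Derivation:
Initial IR:
  d = 2
  v = 5
  u = 6 - v
  y = u
  t = d
  a = 5
  return t
After constant-fold (7 stmts):
  d = 2
  v = 5
  u = 6 - v
  y = u
  t = d
  a = 5
  return t
After copy-propagate (7 stmts):
  d = 2
  v = 5
  u = 6 - 5
  y = u
  t = 2
  a = 5
  return 2
After constant-fold (7 stmts):
  d = 2
  v = 5
  u = 1
  y = u
  t = 2
  a = 5
  return 2
After dead-code-elim (1 stmts):
  return 2
Evaluate:
  d = 2  =>  d = 2
  v = 5  =>  v = 5
  u = 6 - v  =>  u = 1
  y = u  =>  y = 1
  t = d  =>  t = 2
  a = 5  =>  a = 5
  return t = 2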